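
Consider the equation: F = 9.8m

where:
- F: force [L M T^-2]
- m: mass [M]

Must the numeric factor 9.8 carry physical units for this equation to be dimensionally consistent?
Yes

F has dimensions [L M T^-2], while m alone has dimensions [M]. For the equation to balance, the factor 9.8 must carry dimensions [L T^-2] — it is a dimensional constant (a numerical value of a physical quantity with its units suppressed), not a pure number.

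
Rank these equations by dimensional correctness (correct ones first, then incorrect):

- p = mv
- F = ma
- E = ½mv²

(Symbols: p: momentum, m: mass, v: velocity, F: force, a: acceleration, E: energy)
Dimensionally correct: p = mv, F = ma, E = ½mv²
Dimensionally incorrect: none
Ordered (correct first, then incorrect): p = mv, F = ma, E = ½mv²

- p = mv: LHS [L M T^-1], RHS [L M T^-1] → correct ✓
- F = ma: LHS [L M T^-2], RHS [L M T^-2] → correct ✓
- E = ½mv²: LHS [L^2 M T^-2], RHS [L^2 M T^-2] → correct ✓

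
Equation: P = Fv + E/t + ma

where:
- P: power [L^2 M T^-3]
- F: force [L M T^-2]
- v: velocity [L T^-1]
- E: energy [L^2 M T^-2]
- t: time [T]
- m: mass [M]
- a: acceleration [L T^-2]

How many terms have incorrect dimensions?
1

LHS P: [L^2 M T^-3]
- Fv: [L^2 M T^-3] ✓
- E/t: [L^2 M T^-3] ✓
- ma: [L M T^-2] ✗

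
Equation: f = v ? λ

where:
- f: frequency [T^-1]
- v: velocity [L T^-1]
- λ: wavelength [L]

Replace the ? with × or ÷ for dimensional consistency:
division (÷): f = v ÷ λ

f [T^-1]; v [L T^-1]; λ [L].
v × λ → [L^2 T^-1] ✗
v ÷ λ → [T^-1] ✓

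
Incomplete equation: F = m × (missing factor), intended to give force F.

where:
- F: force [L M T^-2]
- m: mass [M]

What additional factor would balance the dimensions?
a (acceleration), dimensions [L T^-2]

F has dimensions [L M T^-2] and m has dimensions [M].
The missing factor must have dimensions [L M T^-2] / [M] = [L T^-2], i.e. acceleration (a).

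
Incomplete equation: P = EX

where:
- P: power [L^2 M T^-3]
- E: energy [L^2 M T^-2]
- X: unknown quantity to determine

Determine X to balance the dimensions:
X = f (inverse time / frequency (1/t)), dimensions [T^-1]

P has dimensions [L^2 M T^-3]; the rest of the RHS (E) has dimensions [L^2 M T^-2].
So X must have dimensions [T^-1] — X = f (inverse time / frequency (1/t)).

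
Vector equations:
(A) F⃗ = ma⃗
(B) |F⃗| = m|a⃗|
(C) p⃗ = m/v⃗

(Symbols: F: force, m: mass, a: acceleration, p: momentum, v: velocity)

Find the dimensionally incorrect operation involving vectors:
(C) p⃗ = m/v⃗

(A) F⃗ = ma⃗: LHS [L M T^-2], RHS [L M T^-2] ✓ — Force and acceleration are vectors, mass is a scalar
(B) |F⃗| = m|a⃗|: LHS [L M T^-2], RHS [L M T^-2] ✓ — magnitudes of vectors are scalars
(C) p⃗ = m/v⃗: LHS [L M T^-1], RHS [L^-1 M T] ✗ — momentum is mass times velocity; should be mv⃗ (and division by a vector is undefined)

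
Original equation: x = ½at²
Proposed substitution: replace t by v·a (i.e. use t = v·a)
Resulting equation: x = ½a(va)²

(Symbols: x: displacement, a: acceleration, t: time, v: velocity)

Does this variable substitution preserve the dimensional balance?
No

[t] = [T] and [v·a] = [L^2 T^-3]. These differ, so the substitution replaces a quantity by one of different dimensions and the result x = ½a(va)² has LHS [L] vs RHS [L^5 T^-8] — inconsistent.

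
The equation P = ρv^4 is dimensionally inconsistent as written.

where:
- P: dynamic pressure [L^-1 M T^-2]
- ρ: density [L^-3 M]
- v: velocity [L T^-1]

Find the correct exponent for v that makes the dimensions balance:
The exponent of v should be 2: P = ρv^2

The LHS P has dimensions [L^-1 M T^-2]; v has dimensions [L T^-1].
As written, the RHS ρv^4 (exponent 4 on v) has dimensions [L M T^-4], which does not match.
With exponent 2, the RHS ρv^2 has dimensions [L^-1 M T^-2], matching the LHS.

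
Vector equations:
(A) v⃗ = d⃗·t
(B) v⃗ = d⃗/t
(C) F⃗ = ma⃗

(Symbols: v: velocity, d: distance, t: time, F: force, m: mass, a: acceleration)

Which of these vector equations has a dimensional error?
(A) v⃗ = d⃗·t

(A) v⃗ = d⃗·t: LHS [L T^-1], RHS [L T] ✗ — velocity is displacement per time; should be d⃗/t
(B) v⃗ = d⃗/t: LHS [L T^-1], RHS [L T^-1] ✓ — displacement (vector) divided by time (scalar)
(C) F⃗ = ma⃗: LHS [L M T^-2], RHS [L M T^-2] ✓ — Force and acceleration are vectors, mass is a scalar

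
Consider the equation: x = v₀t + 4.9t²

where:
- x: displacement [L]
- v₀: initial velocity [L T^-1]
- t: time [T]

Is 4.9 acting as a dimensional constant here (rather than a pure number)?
Yes

x has dimensions [L], while t² alone has dimensions [T^2]. For the equation to balance, the factor 4.9 must carry dimensions [L T^-2] — it is a dimensional constant (a numerical value of a physical quantity with its units suppressed), not a pure number.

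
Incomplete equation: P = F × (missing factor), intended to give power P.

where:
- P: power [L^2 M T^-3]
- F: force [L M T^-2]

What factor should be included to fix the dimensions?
v (velocity), dimensions [L T^-1]

P has dimensions [L^2 M T^-3] and F has dimensions [L M T^-2].
The missing factor must have dimensions [L^2 M T^-3] / [L M T^-2] = [L T^-1], i.e. velocity (v).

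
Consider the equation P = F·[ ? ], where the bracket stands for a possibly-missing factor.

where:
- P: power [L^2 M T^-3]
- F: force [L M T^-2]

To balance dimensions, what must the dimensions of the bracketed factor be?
[L T^-1] — velocity (e.g. v)

P has dimensions [L^2 M T^-3]; F has dimensions [L M T^-2].
The bracketed factor must supply [L^2 M T^-3] / [L M T^-2] = [L T^-1].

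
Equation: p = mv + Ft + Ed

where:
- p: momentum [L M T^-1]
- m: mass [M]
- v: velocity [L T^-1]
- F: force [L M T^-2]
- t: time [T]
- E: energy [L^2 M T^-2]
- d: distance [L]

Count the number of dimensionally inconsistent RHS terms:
1

LHS p: [L M T^-1]
- mv: [L M T^-1] ✓
- Ft: [L M T^-1] ✓
- Ed: [L^3 M T^-2] ✗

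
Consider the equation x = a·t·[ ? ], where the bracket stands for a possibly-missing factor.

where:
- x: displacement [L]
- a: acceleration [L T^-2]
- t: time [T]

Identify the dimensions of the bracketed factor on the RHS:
[T] — time (e.g. t)

x has dimensions [L]; a·t has dimensions [L T^-1].
The bracketed factor must supply [L] / [L T^-1] = [T].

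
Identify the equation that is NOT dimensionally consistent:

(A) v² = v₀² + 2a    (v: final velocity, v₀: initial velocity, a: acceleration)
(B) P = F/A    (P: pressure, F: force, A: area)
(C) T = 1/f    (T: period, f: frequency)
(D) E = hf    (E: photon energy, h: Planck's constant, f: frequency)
(A) v² = v₀² + 2a

The equation (A) v² = v₀² + 2a is dimensionally incorrect.

LHS (v²): [L^2 T^-2]
RHS terms:
  - v₀²: [L^2 T^-2] ✓
  - 2a: [L T^-2] ✗ (does not match LHS)

The dimensions do not match. The other three equations balance.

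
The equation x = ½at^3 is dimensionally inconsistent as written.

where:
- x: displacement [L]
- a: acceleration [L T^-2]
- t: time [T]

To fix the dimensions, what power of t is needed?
The exponent of t should be 2: x = ½at^2

The LHS x has dimensions [L]; t has dimensions [T].
As written, the RHS ½at^3 (exponent 3 on t) has dimensions [L T], which does not match.
With exponent 2, the RHS ½at^2 has dimensions [L], matching the LHS.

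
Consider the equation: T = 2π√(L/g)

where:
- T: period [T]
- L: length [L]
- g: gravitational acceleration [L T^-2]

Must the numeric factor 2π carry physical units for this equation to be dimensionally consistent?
No

T has dimensions [T] and √(L/g) already has dimensions [T], so the equation balances without 2π contributing any dimensions. 2π is a pure (dimensionless) number; changing or removing it would not affect dimensional consistency.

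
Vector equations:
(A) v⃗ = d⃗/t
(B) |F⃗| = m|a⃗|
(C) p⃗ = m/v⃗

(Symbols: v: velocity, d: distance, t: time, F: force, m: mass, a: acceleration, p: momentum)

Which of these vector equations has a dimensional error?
(C) p⃗ = m/v⃗

(A) v⃗ = d⃗/t: LHS [L T^-1], RHS [L T^-1] ✓ — displacement (vector) divided by time (scalar)
(B) |F⃗| = m|a⃗|: LHS [L M T^-2], RHS [L M T^-2] ✓ — magnitudes of vectors are scalars
(C) p⃗ = m/v⃗: LHS [L M T^-1], RHS [L^-1 M T] ✗ — momentum is mass times velocity; should be mv⃗ (and division by a vector is undefined)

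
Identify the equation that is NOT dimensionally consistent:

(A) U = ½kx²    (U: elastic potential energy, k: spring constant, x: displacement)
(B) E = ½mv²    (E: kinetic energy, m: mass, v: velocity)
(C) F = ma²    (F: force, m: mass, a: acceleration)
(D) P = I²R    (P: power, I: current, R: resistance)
(C) F = ma²

The equation (C) F = ma² is dimensionally incorrect.

LHS (F): [L M T^-2]
RHS (ma²): [L^2 M T^-4] ✗

The dimensions do not match. The other three equations balance.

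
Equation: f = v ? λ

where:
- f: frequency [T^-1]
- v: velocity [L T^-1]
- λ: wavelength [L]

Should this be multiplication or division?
division (÷): f = v ÷ λ

f [T^-1]; v [L T^-1]; λ [L].
v × λ → [L^2 T^-1] ✗
v ÷ λ → [T^-1] ✓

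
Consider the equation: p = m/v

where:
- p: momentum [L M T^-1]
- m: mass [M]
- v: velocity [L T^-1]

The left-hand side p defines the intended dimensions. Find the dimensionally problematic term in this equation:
The right-hand side term m/v

p has dimensions [L M T^-1], but m/v has dimensions [L^-1 M T], so the term m/v is dimensionally wrong for p.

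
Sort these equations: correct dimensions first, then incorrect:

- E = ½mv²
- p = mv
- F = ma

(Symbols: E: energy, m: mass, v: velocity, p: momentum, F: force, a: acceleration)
Dimensionally correct: E = ½mv², p = mv, F = ma
Dimensionally incorrect: none
Ordered (correct first, then incorrect): E = ½mv², p = mv, F = ma

- E = ½mv²: LHS [L^2 M T^-2], RHS [L^2 M T^-2] → correct ✓
- p = mv: LHS [L M T^-1], RHS [L M T^-1] → correct ✓
- F = ma: LHS [L M T^-2], RHS [L M T^-2] → correct ✓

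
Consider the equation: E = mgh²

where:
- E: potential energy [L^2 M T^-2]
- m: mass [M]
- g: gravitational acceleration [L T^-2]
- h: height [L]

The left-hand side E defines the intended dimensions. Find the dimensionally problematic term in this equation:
The right-hand side term mgh²

E has dimensions [L^2 M T^-2], but mgh² has dimensions [L^3 M T^-2], so the term mgh² is dimensionally wrong for E.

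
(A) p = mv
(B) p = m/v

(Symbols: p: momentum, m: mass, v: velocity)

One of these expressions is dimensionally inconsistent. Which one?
(B)

(A) p = mv: LHS [L M T^-1], RHS [L M T^-1] ✓
(B) p = m/v: LHS [L M T^-1], RHS [L^-1 M T] ✗

Expression (B) p = m/v is dimensionally incorrect.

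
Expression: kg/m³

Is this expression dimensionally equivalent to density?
Yes

The expression kg/m³ has dimensions [L^-3 M], which is exactly density [L^-3 M].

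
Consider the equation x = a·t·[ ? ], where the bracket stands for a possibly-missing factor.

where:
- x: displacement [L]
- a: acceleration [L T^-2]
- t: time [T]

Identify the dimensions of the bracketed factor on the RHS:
[T] — time (e.g. t)

x has dimensions [L]; a·t has dimensions [L T^-1].
The bracketed factor must supply [L] / [L T^-1] = [T].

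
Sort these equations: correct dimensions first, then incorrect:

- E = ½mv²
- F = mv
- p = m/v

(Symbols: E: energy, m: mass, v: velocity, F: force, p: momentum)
Dimensionally correct: E = ½mv²
Dimensionally incorrect: F = mv, p = m/v
Ordered (correct first, then incorrect): E = ½mv², F = mv, p = m/v

- E = ½mv²: LHS [L^2 M T^-2], RHS [L^2 M T^-2] → correct ✓
- F = mv: LHS [L M T^-2], RHS [L M T^-1] → incorrect ✗
- p = m/v: LHS [L M T^-1], RHS [L^-1 M T] → incorrect ✗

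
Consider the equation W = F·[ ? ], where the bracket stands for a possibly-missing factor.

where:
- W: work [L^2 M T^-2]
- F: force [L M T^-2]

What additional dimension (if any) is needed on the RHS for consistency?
[L] — length (e.g. a distance d)

W has dimensions [L^2 M T^-2]; F has dimensions [L M T^-2].
The bracketed factor must supply [L^2 M T^-2] / [L M T^-2] = [L].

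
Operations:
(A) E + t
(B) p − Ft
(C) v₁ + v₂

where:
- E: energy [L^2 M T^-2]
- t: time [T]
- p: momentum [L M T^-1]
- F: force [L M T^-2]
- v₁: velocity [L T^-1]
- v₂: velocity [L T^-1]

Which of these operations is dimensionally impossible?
(A) E + t

(A) E + t: E [L^2 M T^-2] and t [T] — different dimensions cannot be added/subtracted ✗
(B) p − Ft: p [L M T^-1] and Ft [L M T^-1] — same dimensions ✓
(C) v₁ + v₂: v₁ [L T^-1] and v₂ [L T^-1] — same dimensions ✓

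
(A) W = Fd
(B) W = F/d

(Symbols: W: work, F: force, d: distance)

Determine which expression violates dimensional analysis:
(B)

(A) W = Fd: LHS [L^2 M T^-2], RHS [L^2 M T^-2] ✓
(B) W = F/d: LHS [L^2 M T^-2], RHS [M T^-2] ✗

Expression (B) W = F/d is dimensionally incorrect.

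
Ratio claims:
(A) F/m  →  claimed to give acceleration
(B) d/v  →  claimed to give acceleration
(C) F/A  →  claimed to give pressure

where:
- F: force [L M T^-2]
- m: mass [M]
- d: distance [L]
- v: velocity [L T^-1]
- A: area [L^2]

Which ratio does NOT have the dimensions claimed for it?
(B) d/v does not give acceleration

(A) F/m: [L T^-2] = acceleration [L T^-2] ✓
(B) d/v: [T] ≠ acceleration [L T^-2] ✗
(C) F/A: [L^-1 M T^-2] = pressure [L^-1 M T^-2] ✓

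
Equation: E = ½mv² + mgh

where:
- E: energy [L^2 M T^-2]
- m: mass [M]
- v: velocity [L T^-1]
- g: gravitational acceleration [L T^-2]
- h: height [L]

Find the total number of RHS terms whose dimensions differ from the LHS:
0

LHS E: [L^2 M T^-2]
- ½mv²: [L^2 M T^-2] ✓
- mgh: [L^2 M T^-2] ✓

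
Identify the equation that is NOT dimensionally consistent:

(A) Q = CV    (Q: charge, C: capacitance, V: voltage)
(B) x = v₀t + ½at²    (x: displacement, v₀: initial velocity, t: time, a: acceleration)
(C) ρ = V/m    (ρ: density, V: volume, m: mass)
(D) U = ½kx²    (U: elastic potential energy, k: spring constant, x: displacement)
(C) ρ = V/m

The equation (C) ρ = V/m is dimensionally incorrect.

LHS (ρ): [L^-3 M]
RHS (V/m): [L^3 M^-1] ✗

The dimensions do not match. The other three equations balance.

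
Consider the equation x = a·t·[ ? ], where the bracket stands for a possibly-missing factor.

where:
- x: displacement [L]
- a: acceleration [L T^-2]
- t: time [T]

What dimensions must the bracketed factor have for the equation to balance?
[T] — time (e.g. t)

x has dimensions [L]; a·t has dimensions [L T^-1].
The bracketed factor must supply [L] / [L T^-1] = [T].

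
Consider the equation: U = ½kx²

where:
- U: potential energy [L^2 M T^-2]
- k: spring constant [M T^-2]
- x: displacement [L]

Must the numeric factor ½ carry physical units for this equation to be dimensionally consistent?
No

U has dimensions [L^2 M T^-2] and kx² already has dimensions [L^2 M T^-2], so the equation balances without ½ contributing any dimensions. ½ is a pure (dimensionless) number; changing or removing it would not affect dimensional consistency.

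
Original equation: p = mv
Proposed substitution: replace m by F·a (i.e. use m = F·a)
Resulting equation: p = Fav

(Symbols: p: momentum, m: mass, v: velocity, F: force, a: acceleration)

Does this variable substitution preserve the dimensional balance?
No

[m] = [M] and [F·a] = [L^2 M T^-4]. These differ, so the substitution replaces a quantity by one of different dimensions and the result p = Fav has LHS [L M T^-1] vs RHS [L^3 M T^-5] — inconsistent.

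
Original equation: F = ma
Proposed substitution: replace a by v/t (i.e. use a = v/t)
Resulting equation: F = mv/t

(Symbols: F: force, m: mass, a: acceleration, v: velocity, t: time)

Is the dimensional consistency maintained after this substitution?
Yes

[a] = [L T^-2] and [v/t] = [L T^-2]. These match, so the substitution replaces a quantity by one of the same dimensions and the result F = mv/t has LHS [L M T^-2] vs RHS [L M T^-2] — still consistent.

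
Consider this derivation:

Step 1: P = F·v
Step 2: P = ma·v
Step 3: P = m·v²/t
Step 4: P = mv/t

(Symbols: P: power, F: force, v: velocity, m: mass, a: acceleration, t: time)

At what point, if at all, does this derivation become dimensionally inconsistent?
Step 4

Step 1: P = F·v → LHS [L^2 M T^-3], RHS [L^2 M T^-3] ✓
Step 2: P = ma·v → LHS [L^2 M T^-3], RHS [L^2 M T^-3] ✓
Step 3: P = m·v²/t → LHS [L^2 M T^-3], RHS [L^2 M T^-3] ✓
Step 4: P = mv/t → LHS [L^2 M T^-3], RHS [L M T^-2] ✗

The first dimensional inconsistency appears in step 4: P = mv/t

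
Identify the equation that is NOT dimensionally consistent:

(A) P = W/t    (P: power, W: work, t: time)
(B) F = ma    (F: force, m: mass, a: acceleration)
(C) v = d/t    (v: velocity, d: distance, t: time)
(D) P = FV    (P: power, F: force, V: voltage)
(D) P = FV

The equation (D) P = FV is dimensionally incorrect.

LHS (P): [L^2 M T^-3]
RHS (FV): [I^-1 L^3 M^2 T^-5] ✗

The dimensions do not match. The other three equations balance.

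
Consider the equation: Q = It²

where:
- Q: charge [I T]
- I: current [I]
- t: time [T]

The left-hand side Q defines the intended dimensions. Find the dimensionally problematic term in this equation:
The right-hand side term It²

Q has dimensions [I T], but It² has dimensions [I T^2], so the term It² is dimensionally wrong for Q.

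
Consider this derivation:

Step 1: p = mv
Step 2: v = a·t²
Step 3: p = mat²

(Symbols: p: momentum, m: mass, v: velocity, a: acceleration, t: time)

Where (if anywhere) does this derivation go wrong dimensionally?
Step 2

Step 1: p = mv → LHS [L M T^-1], RHS [L M T^-1] ✓
Step 2: v = a·t² → LHS [L T^-1], RHS [L] ✗

The first dimensional inconsistency appears in step 2: v = a·t²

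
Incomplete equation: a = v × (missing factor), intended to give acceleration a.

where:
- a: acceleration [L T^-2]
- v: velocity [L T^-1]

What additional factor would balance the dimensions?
1/t (inverse time), dimensions [T^-1]

a has dimensions [L T^-2] and v has dimensions [L T^-1].
The missing factor must have dimensions [L T^-2] / [L T^-1] = [T^-1], i.e. inverse time (1/t).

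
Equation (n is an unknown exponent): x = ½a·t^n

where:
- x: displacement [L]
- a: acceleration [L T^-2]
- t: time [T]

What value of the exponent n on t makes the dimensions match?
n = 2

x has dimensions [L]; t has dimensions [T].
The rest of the RHS has dimensions [L T^-2], so t^n must supply [T^2].
With n = 2: ½a·t^2 has dimensions [L], matching the LHS ✓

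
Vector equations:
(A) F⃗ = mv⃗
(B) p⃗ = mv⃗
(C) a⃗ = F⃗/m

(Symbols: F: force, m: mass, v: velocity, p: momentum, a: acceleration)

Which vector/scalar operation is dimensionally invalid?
(A) F⃗ = mv⃗

(A) F⃗ = mv⃗: LHS [L M T^-2], RHS [L M T^-1] ✗ — mass times velocity is momentum, not force; should be ma⃗
(B) p⃗ = mv⃗: LHS [L M T^-1], RHS [L M T^-1] ✓ — mass (scalar) times velocity (vector)
(C) a⃗ = F⃗/m: LHS [L T^-2], RHS [L T^-2] ✓ — force (vector) divided by mass (scalar)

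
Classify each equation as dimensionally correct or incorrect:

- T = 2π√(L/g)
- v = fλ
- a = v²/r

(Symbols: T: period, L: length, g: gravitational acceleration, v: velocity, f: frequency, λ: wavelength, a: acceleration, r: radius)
Dimensionally correct: T = 2π√(L/g), v = fλ, a = v²/r
Dimensionally incorrect: none
Ordered (correct first, then incorrect): T = 2π√(L/g), v = fλ, a = v²/r

- T = 2π√(L/g): LHS [T], RHS [T] → correct ✓
- v = fλ: LHS [L T^-1], RHS [L T^-1] → correct ✓
- a = v²/r: LHS [L T^-2], RHS [L T^-2] → correct ✓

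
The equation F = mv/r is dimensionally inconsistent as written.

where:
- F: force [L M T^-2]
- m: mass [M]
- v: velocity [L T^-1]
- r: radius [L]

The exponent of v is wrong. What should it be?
The exponent of v should be 2: F = mv^2/r

The LHS F has dimensions [L M T^-2]; v has dimensions [L T^-1].
As written, the RHS mv/r (exponent 1 on v) has dimensions [M T^-1], which does not match.
With exponent 2, the RHS mv^2/r has dimensions [L M T^-2], matching the LHS.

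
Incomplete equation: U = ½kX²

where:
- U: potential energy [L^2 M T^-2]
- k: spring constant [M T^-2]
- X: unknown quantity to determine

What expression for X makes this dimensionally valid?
X = x (displacement), dimensions [L]

U has dimensions [L^2 M T^-2]; the rest of the RHS (½k) has dimensions [M T^-2].
So X² must have dimensions [L^2], i.e. X has dimensions [L] — X = x (displacement).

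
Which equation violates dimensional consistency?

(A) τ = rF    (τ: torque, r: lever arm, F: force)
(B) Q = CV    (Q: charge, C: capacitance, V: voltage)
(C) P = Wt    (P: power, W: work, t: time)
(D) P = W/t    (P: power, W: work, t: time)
(C) P = Wt

The equation (C) P = Wt is dimensionally incorrect.

LHS (P): [L^2 M T^-3]
RHS (Wt): [L^2 M T^-1] ✗

The dimensions do not match. The other three equations balance.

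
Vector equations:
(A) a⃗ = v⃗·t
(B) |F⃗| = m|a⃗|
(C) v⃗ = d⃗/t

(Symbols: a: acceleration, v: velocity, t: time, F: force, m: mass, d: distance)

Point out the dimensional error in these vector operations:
(A) a⃗ = v⃗·t

(A) a⃗ = v⃗·t: LHS [L T^-2], RHS [L] ✗ — acceleration is velocity per time; should be v⃗/t
(B) |F⃗| = m|a⃗|: LHS [L M T^-2], RHS [L M T^-2] ✓ — magnitudes of vectors are scalars
(C) v⃗ = d⃗/t: LHS [L T^-1], RHS [L T^-1] ✓ — displacement (vector) divided by time (scalar)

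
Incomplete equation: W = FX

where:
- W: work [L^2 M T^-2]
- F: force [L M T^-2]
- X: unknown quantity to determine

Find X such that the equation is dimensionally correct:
X = d (distance), dimensions [L]

W has dimensions [L^2 M T^-2]; the rest of the RHS (F) has dimensions [L M T^-2].
So X must have dimensions [L] — X = d (distance).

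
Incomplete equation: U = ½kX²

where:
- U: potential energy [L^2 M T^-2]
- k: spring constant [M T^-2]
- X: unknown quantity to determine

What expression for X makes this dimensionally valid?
X = x (displacement), dimensions [L]

U has dimensions [L^2 M T^-2]; the rest of the RHS (½k) has dimensions [M T^-2].
So X² must have dimensions [L^2], i.e. X has dimensions [L] — X = x (displacement).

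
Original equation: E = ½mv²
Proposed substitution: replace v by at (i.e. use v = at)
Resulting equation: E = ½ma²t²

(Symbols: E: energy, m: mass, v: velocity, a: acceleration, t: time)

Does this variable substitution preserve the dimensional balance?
Yes

[v] = [L T^-1] and [at] = [L T^-1]. These match, so the substitution replaces a quantity by one of the same dimensions and the result E = ½ma²t² has LHS [L^2 M T^-2] vs RHS [L^2 M T^-2] — still consistent.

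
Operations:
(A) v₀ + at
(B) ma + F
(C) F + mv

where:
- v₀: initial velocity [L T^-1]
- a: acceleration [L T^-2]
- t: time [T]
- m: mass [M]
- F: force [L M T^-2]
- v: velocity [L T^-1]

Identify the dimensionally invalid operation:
(C) F + mv

(A) v₀ + at: v₀ [L T^-1] and at [L T^-1] — same dimensions ✓
(B) ma + F: ma [L M T^-2] and F [L M T^-2] — same dimensions ✓
(C) F + mv: F [L M T^-2] and mv [L M T^-1] — different dimensions cannot be added/subtracted ✗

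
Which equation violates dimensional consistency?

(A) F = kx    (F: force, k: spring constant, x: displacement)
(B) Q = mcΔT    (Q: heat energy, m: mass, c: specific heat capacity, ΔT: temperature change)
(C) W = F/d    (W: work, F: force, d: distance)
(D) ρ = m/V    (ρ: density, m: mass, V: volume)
(C) W = F/d

The equation (C) W = F/d is dimensionally incorrect.

LHS (W): [L^2 M T^-2]
RHS (F/d): [M T^-2] ✗

The dimensions do not match. The other three equations balance.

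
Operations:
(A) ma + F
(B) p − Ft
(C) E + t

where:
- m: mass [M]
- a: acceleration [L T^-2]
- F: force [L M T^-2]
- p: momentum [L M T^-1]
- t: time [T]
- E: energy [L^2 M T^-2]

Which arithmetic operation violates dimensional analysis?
(C) E + t

(A) ma + F: ma [L M T^-2] and F [L M T^-2] — same dimensions ✓
(B) p − Ft: p [L M T^-1] and Ft [L M T^-1] — same dimensions ✓
(C) E + t: E [L^2 M T^-2] and t [T] — different dimensions cannot be added/subtracted ✗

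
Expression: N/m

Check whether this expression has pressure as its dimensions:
No

The expression N/m has dimensions [M T^-2], but pressure has dimensions [L^-1 M T^-2].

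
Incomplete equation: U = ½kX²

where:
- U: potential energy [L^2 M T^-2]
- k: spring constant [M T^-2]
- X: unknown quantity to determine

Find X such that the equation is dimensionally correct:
X = x (displacement), dimensions [L]

U has dimensions [L^2 M T^-2]; the rest of the RHS (½k) has dimensions [M T^-2].
So X² must have dimensions [L^2], i.e. X has dimensions [L] — X = x (displacement).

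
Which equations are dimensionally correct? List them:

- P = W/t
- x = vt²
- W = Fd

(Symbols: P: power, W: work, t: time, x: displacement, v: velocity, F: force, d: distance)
Dimensionally correct: P = W/t, W = Fd
Dimensionally incorrect: x = vt²
Ordered (correct first, then incorrect): P = W/t, W = Fd, x = vt²

- P = W/t: LHS [L^2 M T^-3], RHS [L^2 M T^-3] → correct ✓
- x = vt²: LHS [L], RHS [L T] → incorrect ✗
- W = Fd: LHS [L^2 M T^-2], RHS [L^2 M T^-2] → correct ✓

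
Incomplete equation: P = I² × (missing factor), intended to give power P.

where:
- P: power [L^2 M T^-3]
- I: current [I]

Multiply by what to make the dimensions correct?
R (resistance), dimensions [I^-2 L^2 M T^-3]

P has dimensions [L^2 M T^-3] and I² has dimensions [I^2].
The missing factor must have dimensions [L^2 M T^-3] / [I^2] = [I^-2 L^2 M T^-3], i.e. resistance (R).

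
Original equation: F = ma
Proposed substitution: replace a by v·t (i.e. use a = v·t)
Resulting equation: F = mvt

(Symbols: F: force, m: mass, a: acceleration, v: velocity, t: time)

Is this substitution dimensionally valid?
No

[a] = [L T^-2] and [v·t] = [L]. These differ, so the substitution replaces a quantity by one of different dimensions and the result F = mvt has LHS [L M T^-2] vs RHS [L M] — inconsistent.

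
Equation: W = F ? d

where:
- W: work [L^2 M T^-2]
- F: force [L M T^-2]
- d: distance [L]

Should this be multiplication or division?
multiplication (×): W = F × d

W [L^2 M T^-2]; F [L M T^-2]; d [L].
F × d → [L^2 M T^-2] ✓
F ÷ d → [M T^-2] ✗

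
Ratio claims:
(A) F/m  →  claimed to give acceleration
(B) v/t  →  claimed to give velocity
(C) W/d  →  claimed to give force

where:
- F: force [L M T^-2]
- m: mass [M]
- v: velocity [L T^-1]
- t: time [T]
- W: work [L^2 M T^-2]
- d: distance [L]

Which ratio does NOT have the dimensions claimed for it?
(B) v/t does not give velocity

(A) F/m: [L T^-2] = acceleration [L T^-2] ✓
(B) v/t: [L T^-2] ≠ velocity [L T^-1] ✗
(C) W/d: [L M T^-2] = force [L M T^-2] ✓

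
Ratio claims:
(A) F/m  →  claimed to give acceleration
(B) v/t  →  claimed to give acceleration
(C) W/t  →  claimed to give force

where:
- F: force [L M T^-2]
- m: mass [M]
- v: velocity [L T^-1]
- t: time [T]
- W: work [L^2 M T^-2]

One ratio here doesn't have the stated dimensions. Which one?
(C) W/t does not give force

(A) F/m: [L T^-2] = acceleration [L T^-2] ✓
(B) v/t: [L T^-2] = acceleration [L T^-2] ✓
(C) W/t: [L^2 M T^-3] ≠ force [L M T^-2] ✗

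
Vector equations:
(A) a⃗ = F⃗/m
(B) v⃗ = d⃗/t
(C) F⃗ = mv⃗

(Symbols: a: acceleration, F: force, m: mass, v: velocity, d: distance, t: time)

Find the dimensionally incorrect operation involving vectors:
(C) F⃗ = mv⃗

(A) a⃗ = F⃗/m: LHS [L T^-2], RHS [L T^-2] ✓ — force (vector) divided by mass (scalar)
(B) v⃗ = d⃗/t: LHS [L T^-1], RHS [L T^-1] ✓ — displacement (vector) divided by time (scalar)
(C) F⃗ = mv⃗: LHS [L M T^-2], RHS [L M T^-1] ✗ — mass times velocity is momentum, not force; should be ma⃗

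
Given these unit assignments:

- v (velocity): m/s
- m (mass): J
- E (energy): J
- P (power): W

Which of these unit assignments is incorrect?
m

The variable m (mass) should have units kg, not J.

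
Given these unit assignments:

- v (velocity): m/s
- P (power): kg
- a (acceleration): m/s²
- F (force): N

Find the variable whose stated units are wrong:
P

The variable P (power) should have units W, not kg.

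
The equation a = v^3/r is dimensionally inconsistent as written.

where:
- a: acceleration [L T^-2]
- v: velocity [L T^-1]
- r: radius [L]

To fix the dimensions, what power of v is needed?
The exponent of v should be 2: a = v^2/r

The LHS a has dimensions [L T^-2]; v has dimensions [L T^-1].
As written, the RHS v^3/r (exponent 3 on v) has dimensions [L^2 T^-3], which does not match.
With exponent 2, the RHS v^2/r has dimensions [L T^-2], matching the LHS.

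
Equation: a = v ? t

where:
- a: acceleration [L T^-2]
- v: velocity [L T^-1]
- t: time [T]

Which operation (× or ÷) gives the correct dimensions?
division (÷): a = v ÷ t

a [L T^-2]; v [L T^-1]; t [T].
v × t → [L] ✗
v ÷ t → [L T^-2] ✓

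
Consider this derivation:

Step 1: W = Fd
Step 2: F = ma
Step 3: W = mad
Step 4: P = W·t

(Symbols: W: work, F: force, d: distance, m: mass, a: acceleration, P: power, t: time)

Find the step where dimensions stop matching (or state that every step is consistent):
Step 4

Step 1: W = Fd → LHS [L^2 M T^-2], RHS [L^2 M T^-2] ✓
Step 2: F = ma → LHS [L M T^-2], RHS [L M T^-2] ✓
Step 3: W = mad → LHS [L^2 M T^-2], RHS [L^2 M T^-2] ✓
Step 4: P = W·t → LHS [L^2 M T^-3], RHS [L^2 M T^-1] ✗

The first dimensional inconsistency appears in step 4: P = W·t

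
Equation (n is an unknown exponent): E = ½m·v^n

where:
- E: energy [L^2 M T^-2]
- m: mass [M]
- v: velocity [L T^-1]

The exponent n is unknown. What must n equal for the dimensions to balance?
n = 2

E has dimensions [L^2 M T^-2]; v has dimensions [L T^-1].
The rest of the RHS has dimensions [M], so v^n must supply [L^2 T^-2].
With n = 2: ½m·v^2 has dimensions [L^2 M T^-2], matching the LHS ✓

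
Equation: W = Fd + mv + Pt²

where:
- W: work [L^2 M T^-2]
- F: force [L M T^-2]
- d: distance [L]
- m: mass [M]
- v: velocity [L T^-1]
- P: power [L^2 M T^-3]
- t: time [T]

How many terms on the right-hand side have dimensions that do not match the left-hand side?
2

LHS W: [L^2 M T^-2]
- Fd: [L^2 M T^-2] ✓
- mv: [L M T^-1] ✗
- Pt²: [L^2 M T^-1] ✗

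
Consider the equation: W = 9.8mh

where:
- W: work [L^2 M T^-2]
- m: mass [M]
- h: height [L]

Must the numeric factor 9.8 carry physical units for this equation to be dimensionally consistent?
Yes

W has dimensions [L^2 M T^-2], while mh alone has dimensions [L M]. For the equation to balance, the factor 9.8 must carry dimensions [L T^-2] — it is a dimensional constant (a numerical value of a physical quantity with its units suppressed), not a pure number.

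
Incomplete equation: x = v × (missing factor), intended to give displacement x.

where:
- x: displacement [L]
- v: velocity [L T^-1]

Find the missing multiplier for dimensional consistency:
t (time), dimensions [T]

x has dimensions [L] and v has dimensions [L T^-1].
The missing factor must have dimensions [L] / [L T^-1] = [T], i.e. time (t).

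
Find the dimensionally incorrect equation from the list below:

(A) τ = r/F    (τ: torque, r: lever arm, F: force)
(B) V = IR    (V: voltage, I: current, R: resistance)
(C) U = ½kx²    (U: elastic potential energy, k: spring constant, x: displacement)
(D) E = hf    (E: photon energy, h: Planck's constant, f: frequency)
(A) τ = r/F

The equation (A) τ = r/F is dimensionally incorrect.

LHS (τ): [L^2 M T^-2]
RHS (r/F): [M^-1 T^2] ✗

The dimensions do not match. The other three equations balance.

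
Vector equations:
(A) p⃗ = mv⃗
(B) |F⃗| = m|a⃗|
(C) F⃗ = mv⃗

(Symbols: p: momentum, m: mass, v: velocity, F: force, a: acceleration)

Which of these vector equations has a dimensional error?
(C) F⃗ = mv⃗

(A) p⃗ = mv⃗: LHS [L M T^-1], RHS [L M T^-1] ✓ — mass (scalar) times velocity (vector)
(B) |F⃗| = m|a⃗|: LHS [L M T^-2], RHS [L M T^-2] ✓ — magnitudes of vectors are scalars
(C) F⃗ = mv⃗: LHS [L M T^-2], RHS [L M T^-1] ✗ — mass times velocity is momentum, not force; should be ma⃗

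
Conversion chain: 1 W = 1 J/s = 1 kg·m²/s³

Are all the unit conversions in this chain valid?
The chain is correct (no errors).

Correct: Watt is Joule per second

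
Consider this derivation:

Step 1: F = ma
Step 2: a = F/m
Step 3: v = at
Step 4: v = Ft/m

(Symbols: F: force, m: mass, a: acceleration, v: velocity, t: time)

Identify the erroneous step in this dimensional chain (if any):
No step introduces an error — all steps are dimensionally consistent.

Step 1: F = ma → LHS [L M T^-2], RHS [L M T^-2] ✓
Step 2: a = F/m → LHS [L T^-2], RHS [L T^-2] ✓
Step 3: v = at → LHS [L T^-1], RHS [L T^-1] ✓
Step 4: v = Ft/m → LHS [L T^-1], RHS [L T^-1] ✓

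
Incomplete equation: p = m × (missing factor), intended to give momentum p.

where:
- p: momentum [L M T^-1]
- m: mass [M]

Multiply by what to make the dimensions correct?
v (velocity), dimensions [L T^-1]

p has dimensions [L M T^-1] and m has dimensions [M].
The missing factor must have dimensions [L M T^-1] / [M] = [L T^-1], i.e. velocity (v).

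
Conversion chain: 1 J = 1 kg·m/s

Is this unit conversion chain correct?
The chain is incorrect (it contains an error).

Incorrect: Joule is kg·m²/s², not kg·m/s (that is momentum)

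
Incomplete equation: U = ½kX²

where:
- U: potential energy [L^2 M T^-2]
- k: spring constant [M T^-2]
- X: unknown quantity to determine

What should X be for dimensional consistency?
X = x (displacement), dimensions [L]

U has dimensions [L^2 M T^-2]; the rest of the RHS (½k) has dimensions [M T^-2].
So X² must have dimensions [L^2], i.e. X has dimensions [L] — X = x (displacement).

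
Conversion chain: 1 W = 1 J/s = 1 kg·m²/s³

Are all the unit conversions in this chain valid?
The chain is correct (no errors).

Correct: Watt is Joule per second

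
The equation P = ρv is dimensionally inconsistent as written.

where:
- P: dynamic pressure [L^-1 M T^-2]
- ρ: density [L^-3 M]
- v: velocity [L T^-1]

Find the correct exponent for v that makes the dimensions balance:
The exponent of v should be 2: P = ρv^2

The LHS P has dimensions [L^-1 M T^-2]; v has dimensions [L T^-1].
As written, the RHS ρv (exponent 1 on v) has dimensions [L^-2 M T^-1], which does not match.
With exponent 2, the RHS ρv^2 has dimensions [L^-1 M T^-2], matching the LHS.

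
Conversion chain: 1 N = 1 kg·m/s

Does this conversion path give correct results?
The chain is incorrect (it contains an error).

Incorrect: Newton is kg·m/s², not kg·m/s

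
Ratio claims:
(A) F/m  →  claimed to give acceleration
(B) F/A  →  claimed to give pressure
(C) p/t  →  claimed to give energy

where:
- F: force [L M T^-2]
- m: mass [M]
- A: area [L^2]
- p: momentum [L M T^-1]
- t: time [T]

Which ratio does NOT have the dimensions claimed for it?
(C) p/t does not give energy

(A) F/m: [L T^-2] = acceleration [L T^-2] ✓
(B) F/A: [L^-1 M T^-2] = pressure [L^-1 M T^-2] ✓
(C) p/t: [L M T^-2] ≠ energy [L^2 M T^-2] ✗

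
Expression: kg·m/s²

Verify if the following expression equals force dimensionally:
Yes

The expression kg·m/s² has dimensions [L M T^-2], which is exactly force [L M T^-2].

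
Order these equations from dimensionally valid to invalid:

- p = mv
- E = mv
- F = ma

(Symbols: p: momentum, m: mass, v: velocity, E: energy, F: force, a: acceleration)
Dimensionally correct: p = mv, F = ma
Dimensionally incorrect: E = mv
Ordered (correct first, then incorrect): p = mv, F = ma, E = mv

- p = mv: LHS [L M T^-1], RHS [L M T^-1] → correct ✓
- E = mv: LHS [L^2 M T^-2], RHS [L M T^-1] → incorrect ✗
- F = ma: LHS [L M T^-2], RHS [L M T^-2] → correct ✓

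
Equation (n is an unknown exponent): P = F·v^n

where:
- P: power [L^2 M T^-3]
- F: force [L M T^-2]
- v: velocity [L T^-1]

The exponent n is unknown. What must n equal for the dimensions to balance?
n = 1

P has dimensions [L^2 M T^-3]; v has dimensions [L T^-1].
The rest of the RHS has dimensions [L M T^-2], so v^n must supply [L T^-1].
With n = 1: F·v^1 has dimensions [L^2 M T^-3], matching the LHS ✓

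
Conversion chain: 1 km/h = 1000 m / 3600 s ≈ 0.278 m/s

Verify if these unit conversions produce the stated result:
The chain is correct (no errors).

Correct: 1 km = 1000 m, 1 h = 3600 s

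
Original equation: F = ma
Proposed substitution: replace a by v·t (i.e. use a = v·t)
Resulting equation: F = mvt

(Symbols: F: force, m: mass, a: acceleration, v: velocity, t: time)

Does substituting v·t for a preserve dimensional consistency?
No

[a] = [L T^-2] and [v·t] = [L]. These differ, so the substitution replaces a quantity by one of different dimensions and the result F = mvt has LHS [L M T^-2] vs RHS [L M] — inconsistent.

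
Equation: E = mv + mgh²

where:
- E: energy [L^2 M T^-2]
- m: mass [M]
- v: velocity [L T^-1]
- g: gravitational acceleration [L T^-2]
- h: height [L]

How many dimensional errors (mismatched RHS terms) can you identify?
2

LHS E: [L^2 M T^-2]
- mv: [L M T^-1] ✗
- mgh²: [L^3 M T^-2] ✗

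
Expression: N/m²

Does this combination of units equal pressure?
Yes

The expression N/m² has dimensions [L^-1 M T^-2], which is exactly pressure [L^-1 M T^-2].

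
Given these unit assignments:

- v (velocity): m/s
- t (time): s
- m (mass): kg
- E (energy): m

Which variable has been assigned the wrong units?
E

The variable E (energy) should have units J, not m.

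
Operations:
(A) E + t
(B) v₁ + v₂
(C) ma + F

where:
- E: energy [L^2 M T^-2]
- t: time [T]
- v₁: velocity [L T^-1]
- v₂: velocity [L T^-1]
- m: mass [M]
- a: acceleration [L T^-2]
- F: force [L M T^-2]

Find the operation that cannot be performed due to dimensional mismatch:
(A) E + t

(A) E + t: E [L^2 M T^-2] and t [T] — different dimensions cannot be added/subtracted ✗
(B) v₁ + v₂: v₁ [L T^-1] and v₂ [L T^-1] — same dimensions ✓
(C) ma + F: ma [L M T^-2] and F [L M T^-2] — same dimensions ✓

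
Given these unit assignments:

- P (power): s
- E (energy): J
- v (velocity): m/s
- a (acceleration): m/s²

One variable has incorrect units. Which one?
P

The variable P (power) should have units W, not s.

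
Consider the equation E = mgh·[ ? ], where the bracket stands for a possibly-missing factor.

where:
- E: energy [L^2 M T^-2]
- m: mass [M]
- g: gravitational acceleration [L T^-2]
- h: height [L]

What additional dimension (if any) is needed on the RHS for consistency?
Nothing is missing — the bracketed factor must be dimensionless.

E has dimensions [L^2 M T^-2] and mgh already has dimensions [L^2 M T^-2], so E = mgh is dimensionally complete.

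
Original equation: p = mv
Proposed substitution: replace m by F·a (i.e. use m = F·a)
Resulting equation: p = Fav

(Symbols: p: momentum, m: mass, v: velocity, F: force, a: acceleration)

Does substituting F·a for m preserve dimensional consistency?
No

[m] = [M] and [F·a] = [L^2 M T^-4]. These differ, so the substitution replaces a quantity by one of different dimensions and the result p = Fav has LHS [L M T^-1] vs RHS [L^3 M T^-5] — inconsistent.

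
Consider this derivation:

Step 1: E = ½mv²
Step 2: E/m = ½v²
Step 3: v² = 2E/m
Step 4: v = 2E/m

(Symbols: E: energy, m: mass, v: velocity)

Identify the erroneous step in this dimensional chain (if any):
Step 4

Step 1: E = ½mv² → LHS [L^2 M T^-2], RHS [L^2 M T^-2] ✓
Step 2: E/m = ½v² → LHS [L^2 T^-2], RHS [L^2 T^-2] ✓
Step 3: v² = 2E/m → LHS [L^2 T^-2], RHS [L^2 T^-2] ✓
Step 4: v = 2E/m → LHS [L T^-1], RHS [L^2 T^-2] ✗

The first dimensional inconsistency appears in step 4: v = 2E/m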